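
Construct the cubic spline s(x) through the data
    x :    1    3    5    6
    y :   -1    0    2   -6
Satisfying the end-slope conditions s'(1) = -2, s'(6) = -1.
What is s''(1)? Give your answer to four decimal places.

1.9348

Write M_i for s''(x_i). With h_i = 2, 2, 1 and divided differences Δ_i = 1/2, 1, -8, the continuity of s' gives the tridiagonal system
  2·M_0 + 8·M_1 + 2·M_2 = 6(Δ_1 - Δ_0) = 3
  2·M_1 + 6·M_2 + 1·M_3 = 6(Δ_2 - Δ_1) = -54
Clamped end conditions give two more equations: 2h_0·M_0 + h_0·M_1 = 6(Δ_0 - s'(1)) = 15 and h_2·M_2 + 2h_2·M_3 = 6(s'(6) - Δ_2) = 42.
Hence M_0 = 89/46, M_1 = 167/46, M_2 = -344/23, M_3 = 655/23.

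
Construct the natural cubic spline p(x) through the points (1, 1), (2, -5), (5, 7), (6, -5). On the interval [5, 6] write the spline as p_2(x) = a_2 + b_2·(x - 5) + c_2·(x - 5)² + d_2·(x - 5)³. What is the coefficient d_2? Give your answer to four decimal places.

2.8727

Let M_i = p''(x_i). Step sizes h_i = 1, 3, 1; slopes of the chords Δ_i = (y_(i+1) - y_i)/h_i = -6, 4, -12.
  1·M_0 + 8·M_1 + 3·M_2 = 6(Δ_1 - Δ_0) = 60
  3·M_1 + 8·M_2 + 1·M_3 = 6(Δ_2 - Δ_1) = -96
Natural end conditions: M_0 = M_3 = 0.
Forward elimination and back-substitution give M_0 = 0, M_1 = 768/55, M_2 = -948/55, M_3 = 0.
On [5, 6], with p_2(x) = a_2 + b_2·(x - 5) + c_2·(x - 5)² + d_2·(x - 5)³: c_2 = M_2/2 = -474/55, d_2 = (M_3 - M_2)/(6h_2) = 158/55, b_2 = Δ_2 - h_2(2M_2 + M_3)/6 = -344/55.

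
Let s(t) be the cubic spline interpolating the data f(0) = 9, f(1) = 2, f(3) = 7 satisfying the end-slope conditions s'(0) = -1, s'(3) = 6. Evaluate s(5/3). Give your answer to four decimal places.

Write m_i for s''(x_i). With h_i = 1, 2 and divided differences Δ_i = -7, 5/2, the continuity of s' gives the tridiagonal system
  1·m_0 + 6·m_1 + 2·m_2 = 6(Δ_1 - Δ_0) = 57
Clamped end conditions give two more equations: 2h_0·m_0 + h_0·m_1 = 6(Δ_0 - s'(0)) = -36 and h_1·m_1 + 2h_1·m_2 = 6(s'(3) - Δ_1) = 21.
Forward elimination and back-substitution give m_0 = -151/6, m_1 = 43/3, m_2 = -23/12.
On [1, 3], s(t) = 2 - 77/12·(t - 1) + 43/6·(t - 1)² - 65/48·(t - 1)³.
With (t - 1) = 2/3: s(5/3) = 41/81.

0.5062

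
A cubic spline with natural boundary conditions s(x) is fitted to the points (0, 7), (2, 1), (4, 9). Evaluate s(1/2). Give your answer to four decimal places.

With M_i denoting the second derivative at x_i, h_i = 2, 2, and Δ_i = (y_(i+1) − y_i)/h_i = -3, 4:
  2·M_0 + 8·M_1 + 2·M_2 = 6(Δ_1 - Δ_0) = 42
Natural end conditions: M_0 = M_2 = 0.
Forward elimination and back-substitution give M_0 = 0, M_1 = 21/4, M_2 = 0.
On [0, 2], s(x) = 7 - 19/4·x + 0·x² + 7/16·x³.
With x = 1/2: s(1/2) = 599/128.

4.6797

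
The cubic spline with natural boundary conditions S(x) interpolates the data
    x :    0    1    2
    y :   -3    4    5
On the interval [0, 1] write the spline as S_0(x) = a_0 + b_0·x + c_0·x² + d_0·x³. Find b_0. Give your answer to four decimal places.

8.5000

With M_i denoting the second derivative at x_i, h_i = 1, 1, and Δ_i = (y_(i+1) − y_i)/h_i = 7, 1:
  1·M_0 + 4·M_1 + 1·M_2 = 6(Δ_1 - Δ_0) = -36
Natural end conditions: M_0 = M_2 = 0.
Hence M_0 = 0, M_1 = -9, M_2 = 0.
On [0, 1], with S_0(x) = a_0 + b_0·x + c_0·x² + d_0·x³: c_0 = M_0/2 = 0, d_0 = (M_1 - M_0)/(6h_0) = -3/2, b_0 = Δ_0 - h_0(2M_0 + M_1)/6 = 17/2.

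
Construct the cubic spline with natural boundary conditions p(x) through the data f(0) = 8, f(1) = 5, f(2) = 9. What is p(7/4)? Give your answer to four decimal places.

With M_i denoting the second derivative at x_i, h_i = 1, 1, and Δ_i = (y_(i+1) − y_i)/h_i = -3, 4:
  1·M_0 + 4·M_1 + 1·M_2 = 6(Δ_1 - Δ_0) = 42
Natural end conditions: M_0 = M_2 = 0.
Solving: M_0 = 0, M_1 = 21/2, M_2 = 0.
On [1, 2], p(x) = 5 + 1/2·(x - 1) + 21/4·(x - 1)² - 7/4·(x - 1)³.
With (x - 1) = 3/4: p(7/4) = 1943/256.

7.5898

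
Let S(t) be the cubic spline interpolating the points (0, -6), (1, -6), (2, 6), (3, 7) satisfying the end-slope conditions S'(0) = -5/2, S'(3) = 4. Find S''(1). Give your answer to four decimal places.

26.7333

With σ_i denoting the second derivative at x_i, h_i = 1, 1, 1, and Δ_i = (y_(i+1) − y_i)/h_i = 0, 12, 1:
  1·σ_0 + 4·σ_1 + 1·σ_2 = 6(Δ_1 - Δ_0) = 72
  1·σ_1 + 4·σ_2 + 1·σ_3 = 6(Δ_2 - Δ_1) = -66
Clamped end conditions give two more equations: 2h_0·σ_0 + h_0·σ_1 = 6(Δ_0 - S'(0)) = 15 and h_2·σ_2 + 2h_2·σ_3 = 6(S'(3) - Δ_2) = 18.
Hence σ_0 = -88/15, σ_1 = 401/15, σ_2 = -436/15, σ_3 = 353/15.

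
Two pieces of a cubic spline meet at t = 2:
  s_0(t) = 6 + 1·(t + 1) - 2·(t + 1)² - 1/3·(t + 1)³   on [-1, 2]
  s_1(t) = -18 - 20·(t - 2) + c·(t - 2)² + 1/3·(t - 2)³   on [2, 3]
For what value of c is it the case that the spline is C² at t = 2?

s_0''(t) = -4 - 2·(t + 1), so s_0''(2) = -10. On the right, s_1''(2) = 2c, so c = -5.

-5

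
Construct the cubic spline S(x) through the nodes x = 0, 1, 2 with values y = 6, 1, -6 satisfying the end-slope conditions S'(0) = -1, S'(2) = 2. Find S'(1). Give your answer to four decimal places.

-9.2500

Put M_i = S'' at the i-th knot. Here h = (1, 1) and Δ = (-5, -7), so the interior equations h_(i-1)·M_(i-1) + 2(h_(i-1)+h_i)·M_i + h_i·M_(i+1) = 6(Δ_i − Δ_(i-1)) read
  1·M_0 + 4·M_1 + 1·M_2 = 6(Δ_1 - Δ_0) = -12
Clamped end conditions give two more equations: 2h_0·M_0 + h_0·M_1 = 6(Δ_0 - S'(0)) = -24 and h_1·M_1 + 2h_1·M_2 = 6(S'(2) - Δ_1) = 54.
Forward elimination and back-substitution give M_0 = -15/2, M_1 = -9, M_2 = 63/2.
On [1, 2], S'(x) = b_1 + 2c_1·(x - 1) + 3d_1·(x - 1)² with b_1 = Δ_1 - h_1(2M_1 + M_2)/6 = -37/4, c_1 = M_1/2 = -9/2, d_1 = (M_2 - M_1)/(6h_1) = 27/4. So S'(1) = -37/4.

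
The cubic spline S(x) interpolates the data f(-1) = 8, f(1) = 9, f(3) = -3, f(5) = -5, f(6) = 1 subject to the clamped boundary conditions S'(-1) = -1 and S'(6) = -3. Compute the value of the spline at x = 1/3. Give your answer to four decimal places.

9.2524

Put M_i = S'' at the i-th knot. Here h = (2, 2, 2, 1) and Δ = (1/2, -6, -1, 6), so the interior equations h_(i-1)·M_(i-1) + 2(h_(i-1)+h_i)·M_i + h_i·M_(i+1) = 6(Δ_i − Δ_(i-1)) read
  2·M_0 + 8·M_1 + 2·M_2 = 6(Δ_1 - Δ_0) = -39
  2·M_1 + 8·M_2 + 2·M_3 = 6(Δ_2 - Δ_1) = 30
  2·M_2 + 6·M_3 + 1·M_4 = 6(Δ_3 - Δ_2) = 42
Clamped end conditions give two more equations: 2h_0·M_0 + h_0·M_1 = 6(Δ_0 - S'(-1)) = 9 and h_3·M_3 + 2h_3·M_4 = 6(S'(6) - Δ_3) = -54.
Solving the tridiagonal system: M_0 = 985/172, M_1 = -299/43, M_2 = 445/172, M_3 = 499/43, M_4 = -2821/86.
On [-1, 1], S(x) = 8 - 1·(x + 1) + 985/344·(x + 1)² - 727/688·(x + 1)³.
With (x + 1) = 4/3: S(1/3) = 10742/1161.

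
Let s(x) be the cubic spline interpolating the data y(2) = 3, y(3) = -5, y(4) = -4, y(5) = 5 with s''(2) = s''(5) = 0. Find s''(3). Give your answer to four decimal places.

Let σ_i = s''(x_i). Step sizes h_i = 1, 1, 1; slopes of the chords Δ_i = (y_(i+1) - y_i)/h_i = -8, 1, 9.
  1·σ_0 + 4·σ_1 + 1·σ_2 = 6(Δ_1 - Δ_0) = 54
  1·σ_1 + 4·σ_2 + 1·σ_3 = 6(Δ_2 - Δ_1) = 48
Natural end conditions: σ_0 = σ_3 = 0.
Forward elimination and back-substitution give σ_0 = 0, σ_1 = 56/5, σ_2 = 46/5, σ_3 = 0.

11.2000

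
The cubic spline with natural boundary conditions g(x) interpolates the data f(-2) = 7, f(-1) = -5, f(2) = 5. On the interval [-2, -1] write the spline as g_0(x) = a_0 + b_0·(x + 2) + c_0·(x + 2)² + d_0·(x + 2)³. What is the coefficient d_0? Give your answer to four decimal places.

With σ_i denoting the second derivative at x_i, h_i = 1, 3, and Δ_i = (y_(i+1) − y_i)/h_i = -12, 10/3:
  1·σ_0 + 8·σ_1 + 3·σ_2 = 6(Δ_1 - Δ_0) = 92
Natural end conditions: σ_0 = σ_2 = 0.
Hence σ_0 = 0, σ_1 = 23/2, σ_2 = 0.
On [-2, -1], with g_0(x) = a_0 + b_0·(x + 2) + c_0·(x + 2)² + d_0·(x + 2)³: c_0 = σ_0/2 = 0, d_0 = (σ_1 - σ_0)/(6h_0) = 23/12, b_0 = Δ_0 - h_0(2σ_0 + σ_1)/6 = -167/12.

1.9167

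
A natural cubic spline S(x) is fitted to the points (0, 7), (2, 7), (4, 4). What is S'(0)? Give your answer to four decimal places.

With m_i denoting the second derivative at x_i, h_i = 2, 2, and Δ_i = (y_(i+1) − y_i)/h_i = 0, -3/2:
  2·m_0 + 8·m_1 + 2·m_2 = 6(Δ_1 - Δ_0) = -9
Natural end conditions: m_0 = m_2 = 0.
Hence m_0 = 0, m_1 = -9/8, m_2 = 0.
On [0, 2], S'(x) = b_0 + 2c_0·x + 3d_0·x² with b_0 = Δ_0 - h_0(2m_0 + m_1)/6 = 3/8, c_0 = m_0/2 = 0, d_0 = (m_1 - m_0)/(6h_0) = -3/32. So S'(0) = 3/8.

0.3750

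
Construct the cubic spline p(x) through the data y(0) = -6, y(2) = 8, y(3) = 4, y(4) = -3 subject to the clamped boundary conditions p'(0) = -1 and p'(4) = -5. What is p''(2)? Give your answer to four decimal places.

Put σ_i = p'' at the i-th knot. Here h = (2, 1, 1) and Δ = (7, -4, -7), so the interior equations h_(i-1)·σ_(i-1) + 2(h_(i-1)+h_i)·σ_i + h_i·σ_(i+1) = 6(Δ_i − Δ_(i-1)) read
  2·σ_0 + 6·σ_1 + 1·σ_2 = 6(Δ_1 - Δ_0) = -66
  1·σ_1 + 4·σ_2 + 1·σ_3 = 6(Δ_2 - Δ_1) = -18
Clamped end conditions give two more equations: 2h_0·σ_0 + h_0·σ_1 = 6(Δ_0 - p'(0)) = 48 and h_2·σ_2 + 2h_2·σ_3 = 6(p'(4) - Δ_2) = 12.
Solving the tridiagonal system: σ_0 = 229/11, σ_1 = -194/11, σ_2 = -20/11, σ_3 = 76/11.

-17.6364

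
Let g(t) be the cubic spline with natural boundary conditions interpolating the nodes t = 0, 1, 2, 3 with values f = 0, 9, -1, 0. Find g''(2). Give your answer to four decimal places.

With M_i denoting the second derivative at x_i, h_i = 1, 1, 1, and Δ_i = (y_(i+1) − y_i)/h_i = 9, -10, 1:
  1·M_0 + 4·M_1 + 1·M_2 = 6(Δ_1 - Δ_0) = -114
  1·M_1 + 4·M_2 + 1·M_3 = 6(Δ_2 - Δ_1) = 66
Natural end conditions: M_0 = M_3 = 0.
Hence M_0 = 0, M_1 = -174/5, M_2 = 126/5, M_3 = 0.

25.2000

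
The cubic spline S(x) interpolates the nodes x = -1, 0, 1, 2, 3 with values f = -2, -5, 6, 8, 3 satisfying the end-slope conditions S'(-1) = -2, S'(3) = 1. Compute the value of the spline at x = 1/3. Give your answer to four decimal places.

Let M_i = S''(x_i). Step sizes h_i = 1, 1, 1, 1; slopes of the chords Δ_i = (y_(i+1) - y_i)/h_i = -3, 11, 2, -5.
  1·M_0 + 4·M_1 + 1·M_2 = 6(Δ_1 - Δ_0) = 84
  1·M_1 + 4·M_2 + 1·M_3 = 6(Δ_2 - Δ_1) = -54
  1·M_2 + 4·M_3 + 1·M_4 = 6(Δ_3 - Δ_2) = -42
Clamped end conditions give two more equations: 2h_0·M_0 + h_0·M_1 = 6(Δ_0 - S'(-1)) = -6 and h_3·M_3 + 2h_3·M_4 = 6(S'(3) - Δ_3) = 36.
Forward elimination and back-substitution give M_0 = -18, M_1 = 30, M_2 = -18, M_3 = -12, M_4 = 24.
On [0, 1], S(x) = -5 + 4·x + 15·x² - 8·x³.
With x = 1/3: S(1/3) = -62/27.

-2.2963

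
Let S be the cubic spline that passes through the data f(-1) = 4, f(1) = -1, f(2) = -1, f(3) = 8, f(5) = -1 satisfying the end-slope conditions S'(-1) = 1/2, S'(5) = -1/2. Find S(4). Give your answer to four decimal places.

With M_i denoting the second derivative at x_i, h_i = 2, 1, 1, 2, and Δ_i = (y_(i+1) − y_i)/h_i = -5/2, 0, 9, -9/2:
  2·M_0 + 6·M_1 + 1·M_2 = 6(Δ_1 - Δ_0) = 15
  1·M_1 + 4·M_2 + 1·M_3 = 6(Δ_2 - Δ_1) = 54
  1·M_2 + 6·M_3 + 2·M_4 = 6(Δ_3 - Δ_2) = -81
Clamped end conditions give two more equations: 2h_0·M_0 + h_0·M_1 = 6(Δ_0 - S'(-1)) = -18 and h_3·M_3 + 2h_3·M_4 = 6(S'(5) - Δ_3) = 24.
Hence M_0 = -301/60, M_1 = 31/30, M_2 = 113/6, M_3 = -671/30, M_4 = 1031/60.
On [3, 5], S(t) = 8 + 281/60·(t - 3) - 671/60·(t - 3)² + 791/240·(t - 3)³.
With (t - 3) = 1: S(4) = 1151/240.

4.7958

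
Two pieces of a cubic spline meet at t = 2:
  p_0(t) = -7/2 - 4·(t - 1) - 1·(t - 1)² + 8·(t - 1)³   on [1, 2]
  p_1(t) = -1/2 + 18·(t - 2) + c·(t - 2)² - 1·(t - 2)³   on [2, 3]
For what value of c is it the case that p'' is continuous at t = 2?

p_0''(t) = -2 + 48·(t - 1), so p_0''(2) = 46. On the right, p_1''(2) = 2c, so c = 23.

23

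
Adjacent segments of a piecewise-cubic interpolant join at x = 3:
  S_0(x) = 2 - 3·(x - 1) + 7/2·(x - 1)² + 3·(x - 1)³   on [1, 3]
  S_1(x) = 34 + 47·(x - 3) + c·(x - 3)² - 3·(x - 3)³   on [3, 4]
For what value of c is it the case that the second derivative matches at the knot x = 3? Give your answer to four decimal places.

S_0''(x) = 7 + 18·(x - 1), so S_0''(3) = 43. On the right, S_1''(3) = 2c, so c = 43/2.

21.5000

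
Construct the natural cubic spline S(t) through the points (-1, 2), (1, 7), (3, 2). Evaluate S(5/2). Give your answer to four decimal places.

Let M_i = S''(x_i). Step sizes h_i = 2, 2; slopes of the chords Δ_i = (y_(i+1) - y_i)/h_i = 5/2, -5/2.
  2·M_0 + 8·M_1 + 2·M_2 = 6(Δ_1 - Δ_0) = -30
Natural end conditions: M_0 = M_2 = 0.
Solving: M_0 = 0, M_1 = -15/4, M_2 = 0.
On [1, 3], S(t) = 7 + 0·(t - 1) - 15/8·(t - 1)² + 5/16·(t - 1)³.
With (t - 1) = 3/2: S(5/2) = 491/128.

3.8359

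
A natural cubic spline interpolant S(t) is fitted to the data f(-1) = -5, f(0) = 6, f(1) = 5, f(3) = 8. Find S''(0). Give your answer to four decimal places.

Write M_i for S''(x_i). With h_i = 1, 1, 2 and divided differences Δ_i = 11, -1, 3/2, the continuity of S' gives the tridiagonal system
  1·M_0 + 4·M_1 + 1·M_2 = 6(Δ_1 - Δ_0) = -72
  1·M_1 + 6·M_2 + 2·M_3 = 6(Δ_2 - Δ_1) = 15
Natural end conditions: M_0 = M_3 = 0.
Hence M_0 = 0, M_1 = -447/23, M_2 = 132/23, M_3 = 0.

-19.4348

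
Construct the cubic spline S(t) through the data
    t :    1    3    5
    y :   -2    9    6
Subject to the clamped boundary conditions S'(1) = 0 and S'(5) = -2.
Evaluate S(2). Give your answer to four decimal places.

Write M_i for S''(x_i). With h_i = 2, 2 and divided differences Δ_i = 11/2, -3/2, the continuity of S' gives the tridiagonal system
  2·M_0 + 8·M_1 + 2·M_2 = 6(Δ_1 - Δ_0) = -42
Clamped end conditions give two more equations: 2h_0·M_0 + h_0·M_1 = 6(Δ_0 - S'(1)) = 33 and h_1·M_1 + 2h_1·M_2 = 6(S'(5) - Δ_1) = -3.
Forward elimination and back-substitution give M_0 = 13, M_1 = -19/2, M_2 = 4.
On [1, 3], S(t) = -2 + 0·(t - 1) + 13/2·(t - 1)² - 15/8·(t - 1)³.
With (t - 1) = 1: S(2) = 21/8.

2.6250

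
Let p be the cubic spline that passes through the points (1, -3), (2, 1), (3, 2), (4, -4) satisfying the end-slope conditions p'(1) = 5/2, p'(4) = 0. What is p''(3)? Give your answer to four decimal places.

-16.6667

Put M_i = p'' at the i-th knot. Here h = (1, 1, 1) and Δ = (4, 1, -6), so the interior equations h_(i-1)·M_(i-1) + 2(h_(i-1)+h_i)·M_i + h_i·M_(i+1) = 6(Δ_i − Δ_(i-1)) read
  1·M_0 + 4·M_1 + 1·M_2 = 6(Δ_1 - Δ_0) = -18
  1·M_1 + 4·M_2 + 1·M_3 = 6(Δ_2 - Δ_1) = -42
Clamped end conditions give two more equations: 2h_0·M_0 + h_0·M_1 = 6(Δ_0 - p'(1)) = 9 and h_2·M_2 + 2h_2·M_3 = 6(p'(4) - Δ_2) = 36.
Forward elimination and back-substitution give M_0 = 16/3, M_1 = -5/3, M_2 = -50/3, M_3 = 79/3.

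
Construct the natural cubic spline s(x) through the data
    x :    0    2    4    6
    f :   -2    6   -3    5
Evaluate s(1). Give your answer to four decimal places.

4.1250

Put M_i = s'' at the i-th knot. Here h = (2, 2, 2) and Δ = (4, -9/2, 4), so the interior equations h_(i-1)·M_(i-1) + 2(h_(i-1)+h_i)·M_i + h_i·M_(i+1) = 6(Δ_i − Δ_(i-1)) read
  2·M_0 + 8·M_1 + 2·M_2 = 6(Δ_1 - Δ_0) = -51
  2·M_1 + 8·M_2 + 2·M_3 = 6(Δ_2 - Δ_1) = 51
Natural end conditions: M_0 = M_3 = 0.
Solving the tridiagonal system: M_0 = 0, M_1 = -17/2, M_2 = 17/2, M_3 = 0.
On [0, 2], s(x) = -2 + 41/6·x + 0·x² - 17/24·x³.
With x = 1: s(1) = 33/8.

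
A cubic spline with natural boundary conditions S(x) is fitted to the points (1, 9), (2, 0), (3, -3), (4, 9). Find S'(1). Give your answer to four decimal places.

-9.6000

Write M_i for S''(x_i). With h_i = 1, 1, 1 and divided differences Δ_i = -9, -3, 12, the continuity of S' gives the tridiagonal system
  1·M_0 + 4·M_1 + 1·M_2 = 6(Δ_1 - Δ_0) = 36
  1·M_1 + 4·M_2 + 1·M_3 = 6(Δ_2 - Δ_1) = 90
Natural end conditions: M_0 = M_3 = 0.
Solving the tridiagonal system: M_0 = 0, M_1 = 18/5, M_2 = 108/5, M_3 = 0.
On [1, 2], S'(x) = b_0 + 2c_0·(x - 1) + 3d_0·(x - 1)² with b_0 = Δ_0 - h_0(2M_0 + M_1)/6 = -48/5, c_0 = M_0/2 = 0, d_0 = (M_1 - M_0)/(6h_0) = 3/5. So S'(1) = -48/5.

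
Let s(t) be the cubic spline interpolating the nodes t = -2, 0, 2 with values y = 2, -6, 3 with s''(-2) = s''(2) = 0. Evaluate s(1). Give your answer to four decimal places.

With m_i denoting the second derivative at x_i, h_i = 2, 2, and Δ_i = (y_(i+1) − y_i)/h_i = -4, 9/2:
  2·m_0 + 8·m_1 + 2·m_2 = 6(Δ_1 - Δ_0) = 51
Natural end conditions: m_0 = m_2 = 0.
Solving: m_0 = 0, m_1 = 51/8, m_2 = 0.
On [0, 2], s(t) = -6 + 1/4·t + 51/16·t² - 17/32·t³.
With t = 1: s(1) = -99/32.

-3.0938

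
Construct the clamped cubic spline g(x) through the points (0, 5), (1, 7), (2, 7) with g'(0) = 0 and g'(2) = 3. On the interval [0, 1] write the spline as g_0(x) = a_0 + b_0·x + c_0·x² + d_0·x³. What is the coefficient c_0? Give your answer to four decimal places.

Put m_i = g'' at the i-th knot. Here h = (1, 1) and Δ = (2, 0), so the interior equations h_(i-1)·m_(i-1) + 2(h_(i-1)+h_i)·m_i + h_i·m_(i+1) = 6(Δ_i − Δ_(i-1)) read
  1·m_0 + 4·m_1 + 1·m_2 = 6(Δ_1 - Δ_0) = -12
Clamped end conditions give two more equations: 2h_0·m_0 + h_0·m_1 = 6(Δ_0 - g'(0)) = 12 and h_1·m_1 + 2h_1·m_2 = 6(g'(2) - Δ_1) = 18.
Forward elimination and back-substitution give m_0 = 21/2, m_1 = -9, m_2 = 27/2.
On [0, 1], with g_0(x) = a_0 + b_0·x + c_0·x² + d_0·x³: c_0 = m_0/2 = 21/4, d_0 = (m_1 - m_0)/(6h_0) = -13/4, b_0 = Δ_0 - h_0(2m_0 + m_1)/6 = 0.

5.2500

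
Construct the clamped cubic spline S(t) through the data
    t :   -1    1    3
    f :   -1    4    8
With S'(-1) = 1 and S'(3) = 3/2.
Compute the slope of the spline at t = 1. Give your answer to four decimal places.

2.7500

Put σ_i = S'' at the i-th knot. Here h = (2, 2) and Δ = (5/2, 2), so the interior equations h_(i-1)·σ_(i-1) + 2(h_(i-1)+h_i)·σ_i + h_i·σ_(i+1) = 6(Δ_i − Δ_(i-1)) read
  2·σ_0 + 8·σ_1 + 2·σ_2 = 6(Δ_1 - Δ_0) = -3
Clamped end conditions give two more equations: 2h_0·σ_0 + h_0·σ_1 = 6(Δ_0 - S'(-1)) = 9 and h_1·σ_1 + 2h_1·σ_2 = 6(S'(3) - Δ_1) = -3.
Forward elimination and back-substitution give σ_0 = 11/4, σ_1 = -1, σ_2 = -1/4.
On [1, 3], S'(t) = b_1 + 2c_1·(t - 1) + 3d_1·(t - 1)² with b_1 = Δ_1 - h_1(2σ_1 + σ_2)/6 = 11/4, c_1 = σ_1/2 = -1/2, d_1 = (σ_2 - σ_1)/(6h_1) = 1/16. So S'(1) = 11/4.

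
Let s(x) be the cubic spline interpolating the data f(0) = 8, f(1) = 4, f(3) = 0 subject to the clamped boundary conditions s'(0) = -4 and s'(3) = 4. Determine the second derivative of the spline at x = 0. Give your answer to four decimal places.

0.6667

Let M_i = s''(x_i). Step sizes h_i = 1, 2; slopes of the chords Δ_i = (y_(i+1) - y_i)/h_i = -4, -2.
  1·M_0 + 6·M_1 + 2·M_2 = 6(Δ_1 - Δ_0) = 12
Clamped end conditions give two more equations: 2h_0·M_0 + h_0·M_1 = 6(Δ_0 - s'(0)) = 0 and h_1·M_1 + 2h_1·M_2 = 6(s'(3) - Δ_1) = 36.
Hence M_0 = 2/3, M_1 = -4/3, M_2 = 29/3.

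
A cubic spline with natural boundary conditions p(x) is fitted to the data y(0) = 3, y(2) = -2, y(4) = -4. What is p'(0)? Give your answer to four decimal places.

-2.8750

Let m_i = p''(x_i). Step sizes h_i = 2, 2; slopes of the chords Δ_i = (y_(i+1) - y_i)/h_i = -5/2, -1.
  2·m_0 + 8·m_1 + 2·m_2 = 6(Δ_1 - Δ_0) = 9
Natural end conditions: m_0 = m_2 = 0.
Solving: m_0 = 0, m_1 = 9/8, m_2 = 0.
On [0, 2], p'(x) = b_0 + 2c_0·x + 3d_0·x² with b_0 = Δ_0 - h_0(2m_0 + m_1)/6 = -23/8, c_0 = m_0/2 = 0, d_0 = (m_1 - m_0)/(6h_0) = 3/32. So p'(0) = -23/8.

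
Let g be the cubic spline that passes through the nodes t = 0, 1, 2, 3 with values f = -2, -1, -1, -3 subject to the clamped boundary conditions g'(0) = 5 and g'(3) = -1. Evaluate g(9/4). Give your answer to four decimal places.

Write M_i for g''(x_i). With h_i = 1, 1, 1 and divided differences Δ_i = 1, 0, -2, the continuity of g' gives the tridiagonal system
  1·M_0 + 4·M_1 + 1·M_2 = 6(Δ_1 - Δ_0) = -6
  1·M_1 + 4·M_2 + 1·M_3 = 6(Δ_2 - Δ_1) = -12
Clamped end conditions give two more equations: 2h_0·M_0 + h_0·M_1 = 6(Δ_0 - g'(0)) = -24 and h_2·M_2 + 2h_2·M_3 = 6(g'(3) - Δ_2) = 6.
Forward elimination and back-substitution give M_0 = -68/5, M_1 = 16/5, M_2 = -26/5, M_3 = 28/5.
On [2, 3], g(t) = -1 - 6/5·(t - 2) - 13/5·(t - 2)² + 9/5·(t - 2)³.
With (t - 2) = 1/4: g(9/4) = -459/320.

-1.4344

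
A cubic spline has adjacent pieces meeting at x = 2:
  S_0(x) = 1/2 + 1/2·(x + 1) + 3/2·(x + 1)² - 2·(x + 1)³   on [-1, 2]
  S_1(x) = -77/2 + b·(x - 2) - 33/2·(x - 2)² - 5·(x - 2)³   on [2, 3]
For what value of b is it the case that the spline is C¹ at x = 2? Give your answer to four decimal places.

S_0'(x) = 1/2 + 3·(x + 1) - 6·(x + 1)², so S_0'(2) = -89/2. On the right, S_1'(2) = b, so b = -89/2.

-44.5000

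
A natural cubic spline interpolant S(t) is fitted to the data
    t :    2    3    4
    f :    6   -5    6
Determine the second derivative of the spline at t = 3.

With σ_i denoting the second derivative at x_i, h_i = 1, 1, and Δ_i = (y_(i+1) − y_i)/h_i = -11, 11:
  1·σ_0 + 4·σ_1 + 1·σ_2 = 6(Δ_1 - Δ_0) = 132
Natural end conditions: σ_0 = σ_2 = 0.
Solving: σ_0 = 0, σ_1 = 33, σ_2 = 0.

33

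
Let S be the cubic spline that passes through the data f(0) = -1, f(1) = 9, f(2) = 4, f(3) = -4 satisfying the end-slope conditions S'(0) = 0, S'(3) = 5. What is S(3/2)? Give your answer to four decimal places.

Let σ_i = S''(x_i). Step sizes h_i = 1, 1, 1; slopes of the chords Δ_i = (y_(i+1) - y_i)/h_i = 10, -5, -8.
  1·σ_0 + 4·σ_1 + 1·σ_2 = 6(Δ_1 - Δ_0) = -90
  1·σ_1 + 4·σ_2 + 1·σ_3 = 6(Δ_2 - Δ_1) = -18
Clamped end conditions give two more equations: 2h_0·σ_0 + h_0·σ_1 = 6(Δ_0 - S'(0)) = 60 and h_2·σ_2 + 2h_2·σ_3 = 6(S'(3) - Δ_2) = 78.
Forward elimination and back-substitution give σ_0 = 692/15, σ_1 = -484/15, σ_2 = -106/15, σ_3 = 638/15.
On [1, 2], S(x) = 9 + 104/15·(x - 1) - 242/15·(x - 1)² + 21/5·(x - 1)³.
With (x - 1) = 1/2: S(3/2) = 215/24.

8.9583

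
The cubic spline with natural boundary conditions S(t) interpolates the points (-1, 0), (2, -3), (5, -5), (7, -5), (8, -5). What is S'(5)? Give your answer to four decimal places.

Put M_i = S'' at the i-th knot. Here h = (3, 3, 2, 1) and Δ = (-1, -2/3, 0, 0), so the interior equations h_(i-1)·M_(i-1) + 2(h_(i-1)+h_i)·M_i + h_i·M_(i+1) = 6(Δ_i − Δ_(i-1)) read
  3·M_0 + 12·M_1 + 3·M_2 = 6(Δ_1 - Δ_0) = 2
  3·M_1 + 10·M_2 + 2·M_3 = 6(Δ_2 - Δ_1) = 4
  2·M_2 + 6·M_3 + 1·M_4 = 6(Δ_3 - Δ_2) = 0
Natural end conditions: M_0 = M_4 = 0.
Solving the tridiagonal system: M_0 = 0, M_1 = 20/309, M_2 = 42/103, M_3 = -14/103, M_4 = 0.
On [5, 7], S'(t) = b_2 + 2c_2·(t - 5) + 3d_2·(t - 5)² with b_2 = Δ_2 - h_2(2M_2 + M_3)/6 = -70/309, c_2 = M_2/2 = 21/103, d_2 = (M_3 - M_2)/(6h_2) = -14/309. So S'(5) = -70/309.

-0.2265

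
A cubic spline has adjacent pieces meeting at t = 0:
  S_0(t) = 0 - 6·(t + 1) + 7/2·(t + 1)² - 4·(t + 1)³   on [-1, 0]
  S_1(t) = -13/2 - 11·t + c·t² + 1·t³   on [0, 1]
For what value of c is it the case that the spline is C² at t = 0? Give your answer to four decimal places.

S_0''(t) = 7 - 24·(t + 1), so S_0''(0) = -17. On the right, S_1''(0) = 2c, so c = -17/2.

-8.5000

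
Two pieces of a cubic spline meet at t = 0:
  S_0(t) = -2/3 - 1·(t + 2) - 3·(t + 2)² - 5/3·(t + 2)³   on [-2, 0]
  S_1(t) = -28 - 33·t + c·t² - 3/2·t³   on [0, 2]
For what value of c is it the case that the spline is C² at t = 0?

S_0''(t) = -6 - 10·(t + 2), so S_0''(0) = -26. On the right, S_1''(0) = 2c, so c = -13.

-13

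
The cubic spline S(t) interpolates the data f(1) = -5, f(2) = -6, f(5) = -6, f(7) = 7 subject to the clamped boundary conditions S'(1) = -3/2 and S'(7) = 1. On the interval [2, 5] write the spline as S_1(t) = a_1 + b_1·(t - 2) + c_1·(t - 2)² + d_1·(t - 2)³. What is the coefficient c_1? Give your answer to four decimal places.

With M_i denoting the second derivative at x_i, h_i = 1, 3, 2, and Δ_i = (y_(i+1) − y_i)/h_i = -1, 0, 13/2:
  1·M_0 + 8·M_1 + 3·M_2 = 6(Δ_1 - Δ_0) = 6
  3·M_1 + 10·M_2 + 2·M_3 = 6(Δ_2 - Δ_1) = 39
Clamped end conditions give two more equations: 2h_0·M_0 + h_0·M_1 = 6(Δ_0 - S'(1)) = 3 and h_2·M_2 + 2h_2·M_3 = 6(S'(7) - Δ_2) = -33.
Solving the tridiagonal system: M_0 = 67/26, M_1 = -28/13, M_2 = 179/26, M_3 = -152/13.
On [2, 5], with S_1(t) = a_1 + b_1·(t - 2) + c_1·(t - 2)² + d_1·(t - 2)³: c_1 = M_1/2 = -14/13, d_1 = (M_2 - M_1)/(6h_1) = 235/468, b_1 = Δ_1 - h_1(2M_1 + M_2)/6 = -67/52.

-1.0769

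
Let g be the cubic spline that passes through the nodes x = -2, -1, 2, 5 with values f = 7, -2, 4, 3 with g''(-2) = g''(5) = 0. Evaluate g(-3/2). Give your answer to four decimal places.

1.9009

Put M_i = g'' at the i-th knot. Here h = (1, 3, 3) and Δ = (-9, 2, -1/3), so the interior equations h_(i-1)·M_(i-1) + 2(h_(i-1)+h_i)·M_i + h_i·M_(i+1) = 6(Δ_i − Δ_(i-1)) read
  1·M_0 + 8·M_1 + 3·M_2 = 6(Δ_1 - Δ_0) = 66
  3·M_1 + 12·M_2 + 3·M_3 = 6(Δ_2 - Δ_1) = -14
Natural end conditions: M_0 = M_3 = 0.
Forward elimination and back-substitution give M_0 = 0, M_1 = 278/29, M_2 = -310/87, M_3 = 0.
On [-2, -1], g(x) = 7 - 922/87·(x + 2) + 0·(x + 2)² + 139/87·(x + 2)³.
With (x + 2) = 1/2: g(-3/2) = 441/232.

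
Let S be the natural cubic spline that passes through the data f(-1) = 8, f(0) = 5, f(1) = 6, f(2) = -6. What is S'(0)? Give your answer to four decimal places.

0.8667

Put M_i = S'' at the i-th knot. Here h = (1, 1, 1) and Δ = (-3, 1, -12), so the interior equations h_(i-1)·M_(i-1) + 2(h_(i-1)+h_i)·M_i + h_i·M_(i+1) = 6(Δ_i − Δ_(i-1)) read
  1·M_0 + 4·M_1 + 1·M_2 = 6(Δ_1 - Δ_0) = 24
  1·M_1 + 4·M_2 + 1·M_3 = 6(Δ_2 - Δ_1) = -78
Natural end conditions: M_0 = M_3 = 0.
Solving the tridiagonal system: M_0 = 0, M_1 = 58/5, M_2 = -112/5, M_3 = 0.
On [0, 1], S'(t) = b_1 + 2c_1·t + 3d_1·t² with b_1 = Δ_1 - h_1(2M_1 + M_2)/6 = 13/15, c_1 = M_1/2 = 29/5, d_1 = (M_2 - M_1)/(6h_1) = -17/3. So S'(0) = 13/15.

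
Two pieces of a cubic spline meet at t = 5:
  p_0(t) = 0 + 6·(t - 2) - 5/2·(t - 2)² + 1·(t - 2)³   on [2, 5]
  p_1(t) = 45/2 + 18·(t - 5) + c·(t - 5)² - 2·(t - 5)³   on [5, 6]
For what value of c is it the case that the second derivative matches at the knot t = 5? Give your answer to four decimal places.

p_0''(t) = -5 + 6·(t - 2), so p_0''(5) = 13. On the right, p_1''(5) = 2c, so c = 13/2.

6.5000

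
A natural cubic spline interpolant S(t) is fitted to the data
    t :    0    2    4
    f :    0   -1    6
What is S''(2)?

Let M_i = S''(x_i). Step sizes h_i = 2, 2; slopes of the chords Δ_i = (y_(i+1) - y_i)/h_i = -1/2, 7/2.
  2·M_0 + 8·M_1 + 2·M_2 = 6(Δ_1 - Δ_0) = 24
Natural end conditions: M_0 = M_2 = 0.
Solving: M_0 = 0, M_1 = 3, M_2 = 0.

3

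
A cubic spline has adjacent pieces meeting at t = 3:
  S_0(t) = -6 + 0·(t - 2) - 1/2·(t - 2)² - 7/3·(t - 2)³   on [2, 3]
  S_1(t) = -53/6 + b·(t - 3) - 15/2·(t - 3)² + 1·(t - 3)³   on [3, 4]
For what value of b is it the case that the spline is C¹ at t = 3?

S_0'(t) = 0 - 1·(t - 2) - 7·(t - 2)², so S_0'(3) = -8. On the right, S_1'(3) = b, so b = -8.

-8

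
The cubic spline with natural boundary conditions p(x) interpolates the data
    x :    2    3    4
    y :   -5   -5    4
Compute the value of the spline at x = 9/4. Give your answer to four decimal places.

-5.5273

Let σ_i = p''(x_i). Step sizes h_i = 1, 1; slopes of the chords Δ_i = (y_(i+1) - y_i)/h_i = 0, 9.
  1·σ_0 + 4·σ_1 + 1·σ_2 = 6(Δ_1 - Δ_0) = 54
Natural end conditions: σ_0 = σ_2 = 0.
Solving the tridiagonal system: σ_0 = 0, σ_1 = 27/2, σ_2 = 0.
On [2, 3], p(x) = -5 - 9/4·(x - 2) + 0·(x - 2)² + 9/4·(x - 2)³.
With (x - 2) = 1/4: p(9/4) = -1415/256.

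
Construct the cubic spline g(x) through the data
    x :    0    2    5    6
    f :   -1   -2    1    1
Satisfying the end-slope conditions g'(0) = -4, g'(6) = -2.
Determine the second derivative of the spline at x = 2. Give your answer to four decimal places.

-0.1923

Put σ_i = g'' at the i-th knot. Here h = (2, 3, 1) and Δ = (-1/2, 1, 0), so the interior equations h_(i-1)·σ_(i-1) + 2(h_(i-1)+h_i)·σ_i + h_i·σ_(i+1) = 6(Δ_i − Δ_(i-1)) read
  2·σ_0 + 10·σ_1 + 3·σ_2 = 6(Δ_1 - Δ_0) = 9
  3·σ_1 + 8·σ_2 + 1·σ_3 = 6(Δ_2 - Δ_1) = -6
Clamped end conditions give two more equations: 2h_0·σ_0 + h_0·σ_1 = 6(Δ_0 - g'(0)) = 21 and h_2·σ_2 + 2h_2·σ_3 = 6(g'(6) - Δ_2) = -12.
Solving: σ_0 = 139/26, σ_1 = -5/26, σ_2 = 1/13, σ_3 = -157/26.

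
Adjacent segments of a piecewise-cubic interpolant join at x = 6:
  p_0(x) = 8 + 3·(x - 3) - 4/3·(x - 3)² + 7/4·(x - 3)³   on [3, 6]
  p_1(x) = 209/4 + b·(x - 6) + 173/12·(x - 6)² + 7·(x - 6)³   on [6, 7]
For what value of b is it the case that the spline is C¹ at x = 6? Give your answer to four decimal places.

42.2500

p_0'(x) = 3 - 8/3·(x - 3) + 21/4·(x - 3)², so p_0'(6) = 169/4. On the right, p_1'(6) = b, so b = 169/4.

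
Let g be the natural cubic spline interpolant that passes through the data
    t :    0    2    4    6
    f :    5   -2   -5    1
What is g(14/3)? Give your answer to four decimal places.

Write σ_i for g''(x_i). With h_i = 2, 2, 2 and divided differences Δ_i = -7/2, -3/2, 3, the continuity of g' gives the tridiagonal system
  2·σ_0 + 8·σ_1 + 2·σ_2 = 6(Δ_1 - Δ_0) = 12
  2·σ_1 + 8·σ_2 + 2·σ_3 = 6(Δ_2 - Δ_1) = 27
Natural end conditions: σ_0 = σ_3 = 0.
Hence σ_0 = 0, σ_1 = 7/10, σ_2 = 16/5, σ_3 = 0.
On [4, 6], g(t) = -5 + 13/15·(t - 4) + 8/5·(t - 4)² - 4/15·(t - 4)³.
With (t - 4) = 2/3: g(14/3) = -307/81.

-3.7901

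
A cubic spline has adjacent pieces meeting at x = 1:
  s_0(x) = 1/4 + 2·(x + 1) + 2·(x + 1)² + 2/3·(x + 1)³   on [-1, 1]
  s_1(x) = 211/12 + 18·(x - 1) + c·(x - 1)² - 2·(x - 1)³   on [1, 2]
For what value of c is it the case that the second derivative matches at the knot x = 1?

6

s_0''(x) = 4 + 4·(x + 1), so s_0''(1) = 12. On the right, s_1''(1) = 2c, so c = 6.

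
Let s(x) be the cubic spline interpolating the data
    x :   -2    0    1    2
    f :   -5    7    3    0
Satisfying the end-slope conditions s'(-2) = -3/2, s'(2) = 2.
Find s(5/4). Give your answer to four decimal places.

With M_i denoting the second derivative at x_i, h_i = 2, 1, 1, and Δ_i = (y_(i+1) − y_i)/h_i = 6, -4, -3:
  2·M_0 + 6·M_1 + 1·M_2 = 6(Δ_1 - Δ_0) = -60
  1·M_1 + 4·M_2 + 1·M_3 = 6(Δ_2 - Δ_1) = 6
Clamped end conditions give two more equations: 2h_0·M_0 + h_0·M_1 = 6(Δ_0 - s'(-2)) = 45 and h_2·M_2 + 2h_2·M_3 = 6(s'(2) - Δ_2) = 30.
Solving: M_0 = 217/11, M_1 = -373/22, M_2 = 25/11, M_3 = 305/22.
On [1, 2], s(x) = 3 - 267/44·(x - 1) + 25/22·(x - 1)² + 85/44·(x - 1)³.
With (x - 1) = 1/4: s(5/4) = 4461/2816.

1.5842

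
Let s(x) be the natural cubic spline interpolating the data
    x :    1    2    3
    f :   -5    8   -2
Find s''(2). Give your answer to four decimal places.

-34.5000

Put σ_i = s'' at the i-th knot. Here h = (1, 1) and Δ = (13, -10), so the interior equations h_(i-1)·σ_(i-1) + 2(h_(i-1)+h_i)·σ_i + h_i·σ_(i+1) = 6(Δ_i − Δ_(i-1)) read
  1·σ_0 + 4·σ_1 + 1·σ_2 = 6(Δ_1 - Δ_0) = -138
Natural end conditions: σ_0 = σ_2 = 0.
Solving: σ_0 = 0, σ_1 = -69/2, σ_2 = 0.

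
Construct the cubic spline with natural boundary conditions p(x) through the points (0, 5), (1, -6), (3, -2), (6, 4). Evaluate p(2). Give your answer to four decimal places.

-6.7857

Let M_i = p''(x_i). Step sizes h_i = 1, 2, 3; slopes of the chords Δ_i = (y_(i+1) - y_i)/h_i = -11, 2, 2.
  1·M_0 + 6·M_1 + 2·M_2 = 6(Δ_1 - Δ_0) = 78
  2·M_1 + 10·M_2 + 3·M_3 = 6(Δ_2 - Δ_1) = 0
Natural end conditions: M_0 = M_3 = 0.
Hence M_0 = 0, M_1 = 195/14, M_2 = -39/14, M_3 = 0.
On [1, 3], p(x) = -6 - 89/14·(x - 1) + 195/28·(x - 1)² - 39/28·(x - 1)³.
With (x - 1) = 1: p(2) = -95/14.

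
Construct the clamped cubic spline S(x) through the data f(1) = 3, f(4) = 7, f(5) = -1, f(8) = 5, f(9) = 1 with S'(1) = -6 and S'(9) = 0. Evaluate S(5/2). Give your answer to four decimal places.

Write σ_i for S''(x_i). With h_i = 3, 1, 3, 1 and divided differences Δ_i = 4/3, -8, 2, -4, the continuity of S' gives the tridiagonal system
  3·σ_0 + 8·σ_1 + 1·σ_2 = 6(Δ_1 - Δ_0) = -56
  1·σ_1 + 8·σ_2 + 3·σ_3 = 6(Δ_2 - Δ_1) = 60
  3·σ_2 + 8·σ_3 + 1·σ_4 = 6(Δ_3 - Δ_2) = -36
Clamped end conditions give two more equations: 2h_0·σ_0 + h_0·σ_1 = 6(Δ_0 - S'(1)) = 44 and h_3·σ_3 + 2h_3·σ_4 = 6(S'(9) - Δ_3) = 24.
Hence σ_0 = 259/18, σ_1 = -127/9, σ_2 = 247/18, σ_3 = -107/9, σ_4 = 323/18.
On [1, 4], S(x) = 3 - 6·(x - 1) + 259/36·(x - 1)² - 19/12·(x - 1)³.
With (x - 1) = 3/2: S(5/2) = 155/32.

4.8438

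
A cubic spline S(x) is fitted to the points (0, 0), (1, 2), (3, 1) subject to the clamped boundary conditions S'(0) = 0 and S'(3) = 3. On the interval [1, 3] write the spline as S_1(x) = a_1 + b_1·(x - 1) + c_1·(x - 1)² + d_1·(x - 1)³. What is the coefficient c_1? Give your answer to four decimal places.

Let M_i = S''(x_i). Step sizes h_i = 1, 2; slopes of the chords Δ_i = (y_(i+1) - y_i)/h_i = 2, -1/2.
  1·M_0 + 6·M_1 + 2·M_2 = 6(Δ_1 - Δ_0) = -15
Clamped end conditions give two more equations: 2h_0·M_0 + h_0·M_1 = 6(Δ_0 - S'(0)) = 12 and h_1·M_1 + 2h_1·M_2 = 6(S'(3) - Δ_1) = 21.
Solving: M_0 = 19/2, M_1 = -7, M_2 = 35/4.
On [1, 3], with S_1(x) = a_1 + b_1·(x - 1) + c_1·(x - 1)² + d_1·(x - 1)³: c_1 = M_1/2 = -7/2, d_1 = (M_2 - M_1)/(6h_1) = 21/16, b_1 = Δ_1 - h_1(2M_1 + M_2)/6 = 5/4.

-3.5000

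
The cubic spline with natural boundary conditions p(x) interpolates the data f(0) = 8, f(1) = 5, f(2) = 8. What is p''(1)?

Put M_i = p'' at the i-th knot. Here h = (1, 1) and Δ = (-3, 3), so the interior equations h_(i-1)·M_(i-1) + 2(h_(i-1)+h_i)·M_i + h_i·M_(i+1) = 6(Δ_i − Δ_(i-1)) read
  1·M_0 + 4·M_1 + 1·M_2 = 6(Δ_1 - Δ_0) = 36
Natural end conditions: M_0 = M_2 = 0.
Hence M_0 = 0, M_1 = 9, M_2 = 0.

9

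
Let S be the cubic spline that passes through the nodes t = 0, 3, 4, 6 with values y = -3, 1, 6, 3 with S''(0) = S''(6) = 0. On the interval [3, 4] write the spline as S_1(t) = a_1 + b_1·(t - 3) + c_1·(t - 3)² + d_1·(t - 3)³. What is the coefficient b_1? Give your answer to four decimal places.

Write m_i for S''(x_i). With h_i = 3, 1, 2 and divided differences Δ_i = 4/3, 5, -3/2, the continuity of S' gives the tridiagonal system
  3·m_0 + 8·m_1 + 1·m_2 = 6(Δ_1 - Δ_0) = 22
  1·m_1 + 6·m_2 + 2·m_3 = 6(Δ_2 - Δ_1) = -39
Natural end conditions: m_0 = m_3 = 0.
Solving: m_0 = 0, m_1 = 171/47, m_2 = -334/47, m_3 = 0.
On [3, 4], with S_1(t) = a_1 + b_1·(t - 3) + c_1·(t - 3)² + d_1·(t - 3)³: c_1 = m_1/2 = 171/94, d_1 = (m_2 - m_1)/(6h_1) = -505/282, b_1 = Δ_1 - h_1(2m_1 + m_2)/6 = 701/141.

4.9716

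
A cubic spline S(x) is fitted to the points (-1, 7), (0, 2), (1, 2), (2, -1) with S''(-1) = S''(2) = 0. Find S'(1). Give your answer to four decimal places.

With M_i denoting the second derivative at x_i, h_i = 1, 1, 1, and Δ_i = (y_(i+1) − y_i)/h_i = -5, 0, -3:
  1·M_0 + 4·M_1 + 1·M_2 = 6(Δ_1 - Δ_0) = 30
  1·M_1 + 4·M_2 + 1·M_3 = 6(Δ_2 - Δ_1) = -18
Natural end conditions: M_0 = M_3 = 0.
Solving the tridiagonal system: M_0 = 0, M_1 = 46/5, M_2 = -34/5, M_3 = 0.
On [1, 2], S'(x) = b_2 + 2c_2·(x - 1) + 3d_2·(x - 1)² with b_2 = Δ_2 - h_2(2M_2 + M_3)/6 = -11/15, c_2 = M_2/2 = -17/5, d_2 = (M_3 - M_2)/(6h_2) = 17/15. So S'(1) = -11/15.

-0.7333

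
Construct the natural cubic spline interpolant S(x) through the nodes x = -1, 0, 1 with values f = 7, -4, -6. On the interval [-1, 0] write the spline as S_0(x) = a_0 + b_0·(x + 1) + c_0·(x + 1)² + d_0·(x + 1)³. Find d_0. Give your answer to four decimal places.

Put m_i = S'' at the i-th knot. Here h = (1, 1) and Δ = (-11, -2), so the interior equations h_(i-1)·m_(i-1) + 2(h_(i-1)+h_i)·m_i + h_i·m_(i+1) = 6(Δ_i − Δ_(i-1)) read
  1·m_0 + 4·m_1 + 1·m_2 = 6(Δ_1 - Δ_0) = 54
Natural end conditions: m_0 = m_2 = 0.
Hence m_0 = 0, m_1 = 27/2, m_2 = 0.
On [-1, 0], with S_0(x) = a_0 + b_0·(x + 1) + c_0·(x + 1)² + d_0·(x + 1)³: c_0 = m_0/2 = 0, d_0 = (m_1 - m_0)/(6h_0) = 9/4, b_0 = Δ_0 - h_0(2m_0 + m_1)/6 = -53/4.

2.2500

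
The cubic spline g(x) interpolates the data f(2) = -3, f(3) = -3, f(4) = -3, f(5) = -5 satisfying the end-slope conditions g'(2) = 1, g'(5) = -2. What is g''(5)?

2

Let M_i = g''(x_i). Step sizes h_i = 1, 1, 1; slopes of the chords Δ_i = (y_(i+1) - y_i)/h_i = 0, 0, -2.
  1·M_0 + 4·M_1 + 1·M_2 = 6(Δ_1 - Δ_0) = 0
  1·M_1 + 4·M_2 + 1·M_3 = 6(Δ_2 - Δ_1) = -12
Clamped end conditions give two more equations: 2h_0·M_0 + h_0·M_1 = 6(Δ_0 - g'(2)) = -6 and h_2·M_2 + 2h_2·M_3 = 6(g'(5) - Δ_2) = 0.
Hence M_0 = -4, M_1 = 2, M_2 = -4, M_3 = 2.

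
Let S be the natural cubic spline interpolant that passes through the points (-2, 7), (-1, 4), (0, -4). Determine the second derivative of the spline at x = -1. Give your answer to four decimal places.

-7.5000

Put σ_i = S'' at the i-th knot. Here h = (1, 1) and Δ = (-3, -8), so the interior equations h_(i-1)·σ_(i-1) + 2(h_(i-1)+h_i)·σ_i + h_i·σ_(i+1) = 6(Δ_i − Δ_(i-1)) read
  1·σ_0 + 4·σ_1 + 1·σ_2 = 6(Δ_1 - Δ_0) = -30
Natural end conditions: σ_0 = σ_2 = 0.
Forward elimination and back-substitution give σ_0 = 0, σ_1 = -15/2, σ_2 = 0.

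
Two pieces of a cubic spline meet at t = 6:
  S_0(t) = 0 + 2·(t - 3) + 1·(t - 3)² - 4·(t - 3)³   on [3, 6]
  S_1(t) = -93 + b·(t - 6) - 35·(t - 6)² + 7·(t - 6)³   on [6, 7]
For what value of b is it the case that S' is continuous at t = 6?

-100

S_0'(t) = 2 + 2·(t - 3) - 12·(t - 3)², so S_0'(6) = -100. On the right, S_1'(6) = b, so b = -100.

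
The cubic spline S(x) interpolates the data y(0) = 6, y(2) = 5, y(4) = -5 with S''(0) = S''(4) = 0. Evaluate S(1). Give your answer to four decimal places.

With M_i denoting the second derivative at x_i, h_i = 2, 2, and Δ_i = (y_(i+1) − y_i)/h_i = -1/2, -5:
  2·M_0 + 8·M_1 + 2·M_2 = 6(Δ_1 - Δ_0) = -27
Natural end conditions: M_0 = M_2 = 0.
Hence M_0 = 0, M_1 = -27/8, M_2 = 0.
On [0, 2], S(x) = 6 + 5/8·x + 0·x² - 9/32·x³.
With x = 1: S(1) = 203/32.

6.3438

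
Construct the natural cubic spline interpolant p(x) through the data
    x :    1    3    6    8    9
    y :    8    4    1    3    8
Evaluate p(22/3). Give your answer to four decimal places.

1.3156

Put M_i = p'' at the i-th knot. Here h = (2, 3, 2, 1) and Δ = (-2, -1, 1, 5), so the interior equations h_(i-1)·M_(i-1) + 2(h_(i-1)+h_i)·M_i + h_i·M_(i+1) = 6(Δ_i − Δ_(i-1)) read
  2·M_0 + 10·M_1 + 3·M_2 = 6(Δ_1 - Δ_0) = 6
  3·M_1 + 10·M_2 + 2·M_3 = 6(Δ_2 - Δ_1) = 12
  2·M_2 + 6·M_3 + 1·M_4 = 6(Δ_3 - Δ_2) = 24
Natural end conditions: M_0 = M_4 = 0.
Forward elimination and back-substitution give M_0 = 0, M_1 = 12/23, M_2 = 6/23, M_3 = 90/23, M_4 = 0.
On [6, 8], p(x) = 1 - 11/23·(x - 6) + 3/23·(x - 6)² + 7/23·(x - 6)³.
With (x - 6) = 4/3: p(22/3) = 817/621.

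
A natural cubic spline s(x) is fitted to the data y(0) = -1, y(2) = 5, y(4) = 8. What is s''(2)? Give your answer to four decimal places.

-1.1250

Put M_i = s'' at the i-th knot. Here h = (2, 2) and Δ = (3, 3/2), so the interior equations h_(i-1)·M_(i-1) + 2(h_(i-1)+h_i)·M_i + h_i·M_(i+1) = 6(Δ_i − Δ_(i-1)) read
  2·M_0 + 8·M_1 + 2·M_2 = 6(Δ_1 - Δ_0) = -9
Natural end conditions: M_0 = M_2 = 0.
Solving the tridiagonal system: M_0 = 0, M_1 = -9/8, M_2 = 0.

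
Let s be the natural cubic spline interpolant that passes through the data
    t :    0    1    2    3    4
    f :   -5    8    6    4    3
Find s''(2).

6

Put σ_i = s'' at the i-th knot. Here h = (1, 1, 1, 1) and Δ = (13, -2, -2, -1), so the interior equations h_(i-1)·σ_(i-1) + 2(h_(i-1)+h_i)·σ_i + h_i·σ_(i+1) = 6(Δ_i − Δ_(i-1)) read
  1·σ_0 + 4·σ_1 + 1·σ_2 = 6(Δ_1 - Δ_0) = -90
  1·σ_1 + 4·σ_2 + 1·σ_3 = 6(Δ_2 - Δ_1) = 0
  1·σ_2 + 4·σ_3 + 1·σ_4 = 6(Δ_3 - Δ_2) = 6
Natural end conditions: σ_0 = σ_4 = 0.
Hence σ_0 = 0, σ_1 = -24, σ_2 = 6, σ_3 = 0, σ_4 = 0.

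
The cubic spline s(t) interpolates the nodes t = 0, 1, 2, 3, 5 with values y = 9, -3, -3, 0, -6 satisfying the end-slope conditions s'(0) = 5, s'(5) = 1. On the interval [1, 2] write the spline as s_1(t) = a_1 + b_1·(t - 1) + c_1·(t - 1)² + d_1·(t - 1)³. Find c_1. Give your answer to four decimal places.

17.8780

With M_i denoting the second derivative at x_i, h_i = 1, 1, 1, 2, and Δ_i = (y_(i+1) − y_i)/h_i = -12, 0, 3, -3:
  1·M_0 + 4·M_1 + 1·M_2 = 6(Δ_1 - Δ_0) = 72
  1·M_1 + 4·M_2 + 1·M_3 = 6(Δ_2 - Δ_1) = 18
  1·M_2 + 6·M_3 + 2·M_4 = 6(Δ_3 - Δ_2) = -36
Clamped end conditions give two more equations: 2h_0·M_0 + h_0·M_1 = 6(Δ_0 - s'(0)) = -102 and h_3·M_3 + 2h_3·M_4 = 6(s'(5) - Δ_3) = 24.
Solving the tridiagonal system: M_0 = -2824/41, M_1 = 1466/41, M_2 = -88/41, M_3 = -376/41, M_4 = 434/41.
On [1, 2], with s_1(t) = a_1 + b_1·(t - 1) + c_1·(t - 1)² + d_1·(t - 1)³: c_1 = M_1/2 = 733/41, d_1 = (M_2 - M_1)/(6h_1) = -259/41, b_1 = Δ_1 - h_1(2M_1 + M_2)/6 = -474/41.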